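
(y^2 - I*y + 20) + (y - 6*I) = y^2 + y - I*y + 20 - 6*I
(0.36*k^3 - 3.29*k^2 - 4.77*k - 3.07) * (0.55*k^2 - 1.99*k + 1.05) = 0.198*k^5 - 2.5259*k^4 + 4.3016*k^3 + 4.3493*k^2 + 1.1008*k - 3.2235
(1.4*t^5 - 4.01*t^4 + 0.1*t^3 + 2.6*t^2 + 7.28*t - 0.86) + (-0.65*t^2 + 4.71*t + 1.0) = 1.4*t^5 - 4.01*t^4 + 0.1*t^3 + 1.95*t^2 + 11.99*t + 0.14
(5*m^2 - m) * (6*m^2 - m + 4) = 30*m^4 - 11*m^3 + 21*m^2 - 4*m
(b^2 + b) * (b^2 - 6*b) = b^4 - 5*b^3 - 6*b^2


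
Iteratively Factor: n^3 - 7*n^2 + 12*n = (n)*(n^2 - 7*n + 12) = n*(n - 3)*(n - 4)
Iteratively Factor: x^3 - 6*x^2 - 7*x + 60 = (x + 3)*(x^2 - 9*x + 20) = (x - 4)*(x + 3)*(x - 5)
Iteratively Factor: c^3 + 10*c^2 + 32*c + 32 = (c + 4)*(c^2 + 6*c + 8) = (c + 2)*(c + 4)*(c + 4)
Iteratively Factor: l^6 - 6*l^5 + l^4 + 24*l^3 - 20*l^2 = (l)*(l^5 - 6*l^4 + l^3 + 24*l^2 - 20*l) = l*(l - 2)*(l^4 - 4*l^3 - 7*l^2 + 10*l) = l^2*(l - 2)*(l^3 - 4*l^2 - 7*l + 10) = l^2*(l - 2)*(l + 2)*(l^2 - 6*l + 5) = l^2*(l - 5)*(l - 2)*(l + 2)*(l - 1)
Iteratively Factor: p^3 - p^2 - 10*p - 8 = (p + 2)*(p^2 - 3*p - 4) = (p + 1)*(p + 2)*(p - 4)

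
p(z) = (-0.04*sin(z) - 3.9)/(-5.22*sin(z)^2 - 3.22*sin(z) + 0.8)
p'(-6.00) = -89.49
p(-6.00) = 7.71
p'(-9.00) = -2.46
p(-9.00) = -3.13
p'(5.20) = 58.98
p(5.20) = 9.00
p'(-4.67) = 0.04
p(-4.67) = 0.52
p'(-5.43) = -1.35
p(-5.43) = 0.86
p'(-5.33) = -0.95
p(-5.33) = 0.74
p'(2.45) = 2.61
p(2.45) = 1.16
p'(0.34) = -33.83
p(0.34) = 4.58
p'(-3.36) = 1026.09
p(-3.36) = 27.38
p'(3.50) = -0.94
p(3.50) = -3.02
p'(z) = (10.44*sin(z)*cos(z) + 3.22*cos(z))*(-0.04*sin(z) - 3.9)/(-5.22*sin(z)^2 - 3.22*sin(z) + 0.8)^2 - 0.04*cos(z)/(-5.22*sin(z)^2 - 3.22*sin(z) + 0.8)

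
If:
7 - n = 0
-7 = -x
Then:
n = 7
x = 7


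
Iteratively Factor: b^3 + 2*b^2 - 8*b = (b)*(b^2 + 2*b - 8) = b*(b - 2)*(b + 4)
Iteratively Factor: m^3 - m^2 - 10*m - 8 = (m + 2)*(m^2 - 3*m - 4) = (m - 4)*(m + 2)*(m + 1)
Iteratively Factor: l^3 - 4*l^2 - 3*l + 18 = (l - 3)*(l^2 - l - 6) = (l - 3)^2*(l + 2)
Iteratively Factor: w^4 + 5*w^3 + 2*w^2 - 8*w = (w - 1)*(w^3 + 6*w^2 + 8*w) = (w - 1)*(w + 4)*(w^2 + 2*w) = w*(w - 1)*(w + 4)*(w + 2)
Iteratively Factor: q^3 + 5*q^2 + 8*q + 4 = (q + 2)*(q^2 + 3*q + 2) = (q + 2)^2*(q + 1)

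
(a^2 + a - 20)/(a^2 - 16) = (a + 5)/(a + 4)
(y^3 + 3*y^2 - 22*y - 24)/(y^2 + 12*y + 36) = (y^2 - 3*y - 4)/(y + 6)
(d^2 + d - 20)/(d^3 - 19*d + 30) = (d - 4)/(d^2 - 5*d + 6)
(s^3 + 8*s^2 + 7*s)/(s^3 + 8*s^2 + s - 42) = s*(s + 1)/(s^2 + s - 6)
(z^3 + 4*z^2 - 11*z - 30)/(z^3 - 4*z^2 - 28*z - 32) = (z^2 + 2*z - 15)/(z^2 - 6*z - 16)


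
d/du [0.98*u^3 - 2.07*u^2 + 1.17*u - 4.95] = 2.94*u^2 - 4.14*u + 1.17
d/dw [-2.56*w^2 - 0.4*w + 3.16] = -5.12*w - 0.4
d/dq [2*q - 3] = 2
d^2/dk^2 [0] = 0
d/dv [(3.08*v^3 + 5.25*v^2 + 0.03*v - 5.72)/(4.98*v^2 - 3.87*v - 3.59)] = (15.3384*v^4 - 23.8392*v^3 - 53.6385*v^2 + 19.2762*v - 22.2441)/(24.8004*v^4 - 38.5452*v^3 - 20.7795*v^2 + 27.7866*v + 12.8881)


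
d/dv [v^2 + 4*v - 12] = 2*v + 4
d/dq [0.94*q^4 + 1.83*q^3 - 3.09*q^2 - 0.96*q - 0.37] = 3.76*q^3 + 5.49*q^2 - 6.18*q - 0.96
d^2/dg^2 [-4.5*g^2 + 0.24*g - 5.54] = -9.00000000000000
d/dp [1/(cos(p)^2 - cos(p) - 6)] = (2*cos(p) - 1)*sin(p)/(sin(p)^2 + cos(p) + 5)^2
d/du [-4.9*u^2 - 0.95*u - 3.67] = -9.8*u - 0.95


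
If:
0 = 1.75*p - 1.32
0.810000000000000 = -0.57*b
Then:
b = -1.42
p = 0.75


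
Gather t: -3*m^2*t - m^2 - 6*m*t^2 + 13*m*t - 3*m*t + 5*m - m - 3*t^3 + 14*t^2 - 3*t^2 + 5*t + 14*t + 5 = -m^2 + 4*m - 3*t^3 + t^2*(11 - 6*m) + t*(-3*m^2 + 10*m + 19) + 5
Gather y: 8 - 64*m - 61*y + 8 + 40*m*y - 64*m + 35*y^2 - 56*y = -128*m + 35*y^2 + y*(40*m - 117) + 16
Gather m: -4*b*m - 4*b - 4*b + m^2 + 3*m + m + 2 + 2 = -8*b + m^2 + m*(4 - 4*b) + 4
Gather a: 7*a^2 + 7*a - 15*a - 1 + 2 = 7*a^2 - 8*a + 1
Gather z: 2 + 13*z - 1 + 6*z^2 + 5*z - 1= 6*z^2 + 18*z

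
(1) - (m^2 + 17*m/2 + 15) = -m^2 - 17*m/2 - 14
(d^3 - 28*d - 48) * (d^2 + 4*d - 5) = d^5 + 4*d^4 - 33*d^3 - 160*d^2 - 52*d + 240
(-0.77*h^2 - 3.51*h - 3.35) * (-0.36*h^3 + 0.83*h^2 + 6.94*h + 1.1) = 0.2772*h^5 + 0.6245*h^4 - 7.0511*h^3 - 27.9869*h^2 - 27.11*h - 3.685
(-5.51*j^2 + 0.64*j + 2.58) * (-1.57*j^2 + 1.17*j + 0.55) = 8.6507*j^4 - 7.4515*j^3 - 6.3323*j^2 + 3.3706*j + 1.419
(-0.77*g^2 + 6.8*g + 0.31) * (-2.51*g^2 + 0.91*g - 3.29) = 1.9327*g^4 - 17.7687*g^3 + 7.9432*g^2 - 22.0899*g - 1.0199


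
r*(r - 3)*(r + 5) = r^3 + 2*r^2 - 15*r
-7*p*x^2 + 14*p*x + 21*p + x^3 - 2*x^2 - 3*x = (-7*p + x)*(x - 3)*(x + 1)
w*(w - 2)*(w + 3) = w^3 + w^2 - 6*w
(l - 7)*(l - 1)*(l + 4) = l^3 - 4*l^2 - 25*l + 28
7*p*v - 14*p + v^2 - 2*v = (7*p + v)*(v - 2)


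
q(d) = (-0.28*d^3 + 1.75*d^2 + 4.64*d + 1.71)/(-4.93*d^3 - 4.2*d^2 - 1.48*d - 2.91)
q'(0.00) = -1.30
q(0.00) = -0.59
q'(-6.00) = 0.00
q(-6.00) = 0.11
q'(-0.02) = -1.33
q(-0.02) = -0.56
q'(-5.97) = 0.00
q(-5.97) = 0.11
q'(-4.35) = 0.00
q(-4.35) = 0.11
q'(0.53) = 0.37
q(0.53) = -0.82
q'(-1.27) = -2.70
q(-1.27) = -0.34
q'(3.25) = 0.06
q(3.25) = -0.12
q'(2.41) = 0.12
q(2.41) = -0.19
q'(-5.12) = 0.01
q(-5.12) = 0.11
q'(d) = (-0.84*d^2 + 3.5*d + 4.64)/(-4.93*d^3 - 4.2*d^2 - 1.48*d - 2.91) + (14.79*d^2 + 8.4*d + 1.48)*(-0.28*d^3 + 1.75*d^2 + 4.64*d + 1.71)/(-4.93*d^3 - 4.2*d^2 - 1.48*d - 2.91)^2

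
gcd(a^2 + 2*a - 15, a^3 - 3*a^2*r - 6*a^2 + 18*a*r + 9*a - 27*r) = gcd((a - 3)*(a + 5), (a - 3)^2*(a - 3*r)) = a - 3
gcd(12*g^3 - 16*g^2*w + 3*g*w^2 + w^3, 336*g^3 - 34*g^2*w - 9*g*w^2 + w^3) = 6*g + w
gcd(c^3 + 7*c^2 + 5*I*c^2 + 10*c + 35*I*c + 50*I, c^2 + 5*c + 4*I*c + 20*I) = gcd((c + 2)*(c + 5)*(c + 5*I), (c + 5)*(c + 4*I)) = c + 5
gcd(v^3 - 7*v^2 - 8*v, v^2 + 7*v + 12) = 1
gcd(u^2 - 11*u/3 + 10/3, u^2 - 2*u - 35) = 1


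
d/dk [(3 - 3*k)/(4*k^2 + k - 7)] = 3*(-4*k^2 - k + (k - 1)*(8*k + 1) + 7)/(4*k^2 + k - 7)^2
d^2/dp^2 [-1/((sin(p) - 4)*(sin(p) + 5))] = (4*sin(p)^4 + 3*sin(p)^3 + 75*sin(p)^2 + 14*sin(p) - 42)/((sin(p) - 4)^3*(sin(p) + 5)^3)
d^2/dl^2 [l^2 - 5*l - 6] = 2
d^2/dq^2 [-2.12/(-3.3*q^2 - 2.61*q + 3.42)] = (-46.1736*q^2 - 36.51912*q + 2.12*(6.6*q + 2.61)*(13.2*q + 5.22) + 47.85264)/(3.3*q^2 + 2.61*q - 3.42)^3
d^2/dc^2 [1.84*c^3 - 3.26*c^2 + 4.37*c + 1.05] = 11.04*c - 6.52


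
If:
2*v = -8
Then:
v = -4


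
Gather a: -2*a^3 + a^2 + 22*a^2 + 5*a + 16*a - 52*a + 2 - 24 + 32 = -2*a^3 + 23*a^2 - 31*a + 10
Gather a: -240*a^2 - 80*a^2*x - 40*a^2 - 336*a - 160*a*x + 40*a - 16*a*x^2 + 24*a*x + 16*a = a^2*(-80*x - 280) + a*(-16*x^2 - 136*x - 280)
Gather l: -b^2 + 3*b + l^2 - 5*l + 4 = -b^2 + 3*b + l^2 - 5*l + 4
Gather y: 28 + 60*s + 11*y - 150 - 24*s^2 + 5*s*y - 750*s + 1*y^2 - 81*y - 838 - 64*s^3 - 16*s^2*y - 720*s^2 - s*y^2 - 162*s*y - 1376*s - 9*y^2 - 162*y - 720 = -64*s^3 - 744*s^2 - 2066*s + y^2*(-s - 8) + y*(-16*s^2 - 157*s - 232) - 1680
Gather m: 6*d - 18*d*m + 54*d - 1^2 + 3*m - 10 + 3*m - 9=60*d + m*(6 - 18*d) - 20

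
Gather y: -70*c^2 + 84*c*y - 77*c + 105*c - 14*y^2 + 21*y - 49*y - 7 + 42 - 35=-70*c^2 + 28*c - 14*y^2 + y*(84*c - 28)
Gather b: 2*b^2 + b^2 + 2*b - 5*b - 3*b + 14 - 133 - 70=3*b^2 - 6*b - 189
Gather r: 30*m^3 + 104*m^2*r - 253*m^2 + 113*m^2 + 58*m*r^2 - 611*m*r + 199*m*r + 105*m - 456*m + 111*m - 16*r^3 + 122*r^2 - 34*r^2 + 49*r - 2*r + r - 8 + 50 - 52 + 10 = 30*m^3 - 140*m^2 - 240*m - 16*r^3 + r^2*(58*m + 88) + r*(104*m^2 - 412*m + 48)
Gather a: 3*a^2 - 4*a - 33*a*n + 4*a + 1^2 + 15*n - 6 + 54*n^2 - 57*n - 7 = 3*a^2 - 33*a*n + 54*n^2 - 42*n - 12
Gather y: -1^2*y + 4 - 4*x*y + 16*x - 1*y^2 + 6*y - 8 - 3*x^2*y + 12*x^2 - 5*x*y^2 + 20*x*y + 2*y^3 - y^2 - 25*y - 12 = 12*x^2 + 16*x + 2*y^3 + y^2*(-5*x - 2) + y*(-3*x^2 + 16*x - 20) - 16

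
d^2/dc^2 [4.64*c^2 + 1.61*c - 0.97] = 9.28000000000000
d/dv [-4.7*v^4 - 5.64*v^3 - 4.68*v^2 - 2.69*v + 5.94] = -18.8*v^3 - 16.92*v^2 - 9.36*v - 2.69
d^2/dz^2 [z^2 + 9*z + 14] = 2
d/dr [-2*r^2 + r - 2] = 1 - 4*r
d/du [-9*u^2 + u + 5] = 1 - 18*u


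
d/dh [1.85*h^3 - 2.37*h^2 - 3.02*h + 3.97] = 5.55*h^2 - 4.74*h - 3.02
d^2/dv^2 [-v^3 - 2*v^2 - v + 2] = -6*v - 4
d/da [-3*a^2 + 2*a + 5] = 2 - 6*a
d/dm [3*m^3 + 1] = 9*m^2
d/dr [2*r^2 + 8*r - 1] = 4*r + 8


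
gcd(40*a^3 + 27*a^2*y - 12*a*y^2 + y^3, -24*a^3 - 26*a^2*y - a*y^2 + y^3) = a + y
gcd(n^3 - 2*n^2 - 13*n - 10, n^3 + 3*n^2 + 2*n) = n^2 + 3*n + 2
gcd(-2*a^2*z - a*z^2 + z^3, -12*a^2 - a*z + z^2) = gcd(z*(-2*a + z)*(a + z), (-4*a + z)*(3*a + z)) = 1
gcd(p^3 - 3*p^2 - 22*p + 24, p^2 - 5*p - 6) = p - 6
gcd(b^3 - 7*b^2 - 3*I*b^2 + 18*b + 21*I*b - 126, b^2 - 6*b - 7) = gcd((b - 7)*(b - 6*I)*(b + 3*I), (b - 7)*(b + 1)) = b - 7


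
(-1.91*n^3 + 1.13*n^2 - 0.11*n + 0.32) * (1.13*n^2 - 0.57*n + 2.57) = -2.1583*n^5 + 2.3656*n^4 - 5.6771*n^3 + 3.3284*n^2 - 0.4651*n + 0.8224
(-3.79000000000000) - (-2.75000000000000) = -1.04000000000000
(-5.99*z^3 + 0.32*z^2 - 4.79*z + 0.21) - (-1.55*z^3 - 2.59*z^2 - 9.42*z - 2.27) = -4.44*z^3 + 2.91*z^2 + 4.63*z + 2.48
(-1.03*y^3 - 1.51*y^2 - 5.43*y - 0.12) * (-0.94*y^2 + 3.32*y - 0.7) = 0.9682*y^5 - 2.0002*y^4 + 0.812*y^3 - 16.8578*y^2 + 3.4026*y + 0.084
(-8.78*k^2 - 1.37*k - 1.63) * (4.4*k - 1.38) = -38.632*k^3 + 6.0884*k^2 - 5.2814*k + 2.2494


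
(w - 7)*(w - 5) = w^2 - 12*w + 35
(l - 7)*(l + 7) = l^2 - 49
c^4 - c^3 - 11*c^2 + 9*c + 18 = (c - 3)*(c - 2)*(c + 1)*(c + 3)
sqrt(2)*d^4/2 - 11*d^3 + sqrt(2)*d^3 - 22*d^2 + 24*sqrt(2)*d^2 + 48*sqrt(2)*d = d*(d - 8*sqrt(2))*(d - 3*sqrt(2))*(sqrt(2)*d/2 + sqrt(2))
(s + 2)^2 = s^2 + 4*s + 4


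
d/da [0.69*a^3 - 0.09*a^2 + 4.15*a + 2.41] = 2.07*a^2 - 0.18*a + 4.15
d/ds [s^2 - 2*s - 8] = 2*s - 2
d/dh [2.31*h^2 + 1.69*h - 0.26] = 4.62*h + 1.69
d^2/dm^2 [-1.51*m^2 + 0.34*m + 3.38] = -3.02000000000000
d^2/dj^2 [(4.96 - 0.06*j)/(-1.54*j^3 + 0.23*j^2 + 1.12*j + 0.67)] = (0.853776*j^5 - 141.285144*j^4 + 28.322636*j^3 + 50.49864*j^2 - 38.42802*j - 11.005024)/(3.652264*j^9 - 1.636404*j^8 - 7.724178*j^7 - 2.398859*j^6 + 7.041468*j^5 + 5.961831*j^4 - 0.366562*j^3 - 2.831085*j^2 - 1.508304*j - 0.300763)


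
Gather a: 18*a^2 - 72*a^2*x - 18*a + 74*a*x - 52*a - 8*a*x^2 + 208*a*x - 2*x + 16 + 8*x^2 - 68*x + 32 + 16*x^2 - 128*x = a^2*(18 - 72*x) + a*(-8*x^2 + 282*x - 70) + 24*x^2 - 198*x + 48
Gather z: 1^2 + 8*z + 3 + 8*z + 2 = 16*z + 6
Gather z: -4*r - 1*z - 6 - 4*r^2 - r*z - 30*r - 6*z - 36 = -4*r^2 - 34*r + z*(-r - 7) - 42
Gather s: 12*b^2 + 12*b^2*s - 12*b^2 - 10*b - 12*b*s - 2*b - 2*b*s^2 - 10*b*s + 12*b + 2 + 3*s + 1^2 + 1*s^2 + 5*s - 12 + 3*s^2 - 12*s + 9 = s^2*(4 - 2*b) + s*(12*b^2 - 22*b - 4)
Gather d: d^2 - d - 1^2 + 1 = d^2 - d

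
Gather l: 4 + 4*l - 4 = 4*l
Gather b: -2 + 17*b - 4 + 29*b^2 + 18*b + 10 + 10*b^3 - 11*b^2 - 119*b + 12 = 10*b^3 + 18*b^2 - 84*b + 16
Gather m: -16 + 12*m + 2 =12*m - 14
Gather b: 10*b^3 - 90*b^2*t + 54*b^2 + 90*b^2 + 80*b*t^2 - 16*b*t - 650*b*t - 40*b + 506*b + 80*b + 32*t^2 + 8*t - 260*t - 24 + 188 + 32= 10*b^3 + b^2*(144 - 90*t) + b*(80*t^2 - 666*t + 546) + 32*t^2 - 252*t + 196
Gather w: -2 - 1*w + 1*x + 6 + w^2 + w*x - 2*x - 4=w^2 + w*(x - 1) - x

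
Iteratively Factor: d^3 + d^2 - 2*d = (d - 1)*(d^2 + 2*d) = d*(d - 1)*(d + 2)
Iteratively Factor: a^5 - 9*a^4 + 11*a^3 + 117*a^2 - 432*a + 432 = (a - 3)*(a^4 - 6*a^3 - 7*a^2 + 96*a - 144) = (a - 3)*(a + 4)*(a^3 - 10*a^2 + 33*a - 36) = (a - 3)^2*(a + 4)*(a^2 - 7*a + 12) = (a - 4)*(a - 3)^2*(a + 4)*(a - 3)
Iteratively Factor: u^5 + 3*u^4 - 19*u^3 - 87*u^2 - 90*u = (u + 3)*(u^4 - 19*u^2 - 30*u) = (u + 3)^2*(u^3 - 3*u^2 - 10*u) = u*(u + 3)^2*(u^2 - 3*u - 10) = u*(u + 2)*(u + 3)^2*(u - 5)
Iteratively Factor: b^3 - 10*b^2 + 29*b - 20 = (b - 4)*(b^2 - 6*b + 5) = (b - 5)*(b - 4)*(b - 1)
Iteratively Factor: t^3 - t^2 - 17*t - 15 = (t + 3)*(t^2 - 4*t - 5) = (t + 1)*(t + 3)*(t - 5)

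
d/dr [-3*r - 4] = -3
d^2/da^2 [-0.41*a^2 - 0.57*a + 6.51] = -0.820000000000000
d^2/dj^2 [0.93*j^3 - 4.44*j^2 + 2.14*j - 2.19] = 5.58*j - 8.88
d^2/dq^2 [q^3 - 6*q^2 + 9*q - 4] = 6*q - 12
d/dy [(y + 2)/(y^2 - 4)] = -1/(y^2 - 4*y + 4)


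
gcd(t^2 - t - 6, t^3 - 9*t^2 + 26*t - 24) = t - 3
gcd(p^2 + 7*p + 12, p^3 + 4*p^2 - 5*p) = 1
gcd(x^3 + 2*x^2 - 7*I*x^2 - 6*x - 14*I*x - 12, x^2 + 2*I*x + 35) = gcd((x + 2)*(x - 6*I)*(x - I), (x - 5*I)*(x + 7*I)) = 1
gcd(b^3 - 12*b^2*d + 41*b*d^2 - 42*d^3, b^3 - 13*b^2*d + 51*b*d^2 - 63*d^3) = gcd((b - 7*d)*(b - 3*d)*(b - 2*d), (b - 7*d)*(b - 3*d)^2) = b^2 - 10*b*d + 21*d^2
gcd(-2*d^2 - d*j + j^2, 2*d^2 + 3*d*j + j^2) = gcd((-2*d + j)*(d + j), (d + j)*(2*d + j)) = d + j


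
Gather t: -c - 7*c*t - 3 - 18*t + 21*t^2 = -c + 21*t^2 + t*(-7*c - 18) - 3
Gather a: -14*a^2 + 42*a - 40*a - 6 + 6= -14*a^2 + 2*a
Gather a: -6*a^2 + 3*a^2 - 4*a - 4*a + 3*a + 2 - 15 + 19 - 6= -3*a^2 - 5*a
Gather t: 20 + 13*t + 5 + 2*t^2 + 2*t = 2*t^2 + 15*t + 25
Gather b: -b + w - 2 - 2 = -b + w - 4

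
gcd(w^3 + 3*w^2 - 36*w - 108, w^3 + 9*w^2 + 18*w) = w^2 + 9*w + 18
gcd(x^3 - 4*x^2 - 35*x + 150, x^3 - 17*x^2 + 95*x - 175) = x^2 - 10*x + 25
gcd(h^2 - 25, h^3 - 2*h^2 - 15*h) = h - 5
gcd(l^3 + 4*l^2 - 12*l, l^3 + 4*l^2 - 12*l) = l^3 + 4*l^2 - 12*l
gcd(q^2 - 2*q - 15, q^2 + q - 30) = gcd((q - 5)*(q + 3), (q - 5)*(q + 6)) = q - 5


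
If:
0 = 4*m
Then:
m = 0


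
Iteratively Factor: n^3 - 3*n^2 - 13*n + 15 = (n + 3)*(n^2 - 6*n + 5) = (n - 5)*(n + 3)*(n - 1)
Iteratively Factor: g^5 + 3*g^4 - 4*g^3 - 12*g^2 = (g + 2)*(g^4 + g^3 - 6*g^2) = (g - 2)*(g + 2)*(g^3 + 3*g^2) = g*(g - 2)*(g + 2)*(g^2 + 3*g) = g*(g - 2)*(g + 2)*(g + 3)*(g)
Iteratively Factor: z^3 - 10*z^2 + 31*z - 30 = (z - 3)*(z^2 - 7*z + 10) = (z - 5)*(z - 3)*(z - 2)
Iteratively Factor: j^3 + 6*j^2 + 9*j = (j)*(j^2 + 6*j + 9) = j*(j + 3)*(j + 3)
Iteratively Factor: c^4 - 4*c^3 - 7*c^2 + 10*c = (c - 5)*(c^3 + c^2 - 2*c) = c*(c - 5)*(c^2 + c - 2) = c*(c - 5)*(c - 1)*(c + 2)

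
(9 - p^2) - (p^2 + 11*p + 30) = -2*p^2 - 11*p - 21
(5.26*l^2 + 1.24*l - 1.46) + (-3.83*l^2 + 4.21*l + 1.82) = 1.43*l^2 + 5.45*l + 0.36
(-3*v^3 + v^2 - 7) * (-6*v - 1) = 18*v^4 - 3*v^3 - v^2 + 42*v + 7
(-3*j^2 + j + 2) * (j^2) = -3*j^4 + j^3 + 2*j^2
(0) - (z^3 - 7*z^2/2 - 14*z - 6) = -z^3 + 7*z^2/2 + 14*z + 6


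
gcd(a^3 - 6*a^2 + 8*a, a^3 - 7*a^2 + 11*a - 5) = 1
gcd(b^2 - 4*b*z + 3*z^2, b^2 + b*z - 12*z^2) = -b + 3*z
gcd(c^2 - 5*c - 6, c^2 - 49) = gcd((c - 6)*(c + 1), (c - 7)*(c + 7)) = 1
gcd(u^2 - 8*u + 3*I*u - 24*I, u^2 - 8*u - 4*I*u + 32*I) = u - 8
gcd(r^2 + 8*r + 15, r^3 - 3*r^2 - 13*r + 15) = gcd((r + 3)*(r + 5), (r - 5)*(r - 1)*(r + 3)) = r + 3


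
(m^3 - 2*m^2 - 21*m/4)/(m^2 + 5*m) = (m^2 - 2*m - 21/4)/(m + 5)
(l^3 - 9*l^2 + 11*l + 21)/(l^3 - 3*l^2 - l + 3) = (l - 7)/(l - 1)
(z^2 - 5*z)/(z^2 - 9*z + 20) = z/(z - 4)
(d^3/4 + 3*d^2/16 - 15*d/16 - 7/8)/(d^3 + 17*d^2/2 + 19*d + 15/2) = (4*d^3 + 3*d^2 - 15*d - 14)/(8*(2*d^3 + 17*d^2 + 38*d + 15))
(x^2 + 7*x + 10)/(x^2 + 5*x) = (x + 2)/x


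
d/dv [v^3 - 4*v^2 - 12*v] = 3*v^2 - 8*v - 12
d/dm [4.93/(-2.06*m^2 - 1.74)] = 20.3116*m/(2.06*m^2 + 1.74)^2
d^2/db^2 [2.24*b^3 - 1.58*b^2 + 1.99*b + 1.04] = 13.44*b - 3.16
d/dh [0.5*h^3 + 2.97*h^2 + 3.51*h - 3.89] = 1.5*h^2 + 5.94*h + 3.51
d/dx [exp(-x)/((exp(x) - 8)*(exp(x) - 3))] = (-3*exp(2*x) + 22*exp(x) - 24)*exp(-x)/(exp(4*x) - 22*exp(3*x) + 169*exp(2*x) - 528*exp(x) + 576)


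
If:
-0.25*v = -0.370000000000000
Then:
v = 1.48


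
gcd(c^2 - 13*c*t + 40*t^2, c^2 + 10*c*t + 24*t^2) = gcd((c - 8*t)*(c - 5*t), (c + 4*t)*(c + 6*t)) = 1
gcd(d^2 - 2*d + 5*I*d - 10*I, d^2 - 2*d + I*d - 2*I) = d - 2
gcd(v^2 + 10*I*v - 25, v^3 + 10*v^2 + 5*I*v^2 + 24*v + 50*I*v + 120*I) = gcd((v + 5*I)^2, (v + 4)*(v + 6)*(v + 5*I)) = v + 5*I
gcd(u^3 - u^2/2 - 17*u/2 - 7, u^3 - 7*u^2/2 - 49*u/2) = 1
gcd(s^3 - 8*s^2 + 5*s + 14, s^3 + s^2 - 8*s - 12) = 1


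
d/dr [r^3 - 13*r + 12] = 3*r^2 - 13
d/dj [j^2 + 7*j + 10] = 2*j + 7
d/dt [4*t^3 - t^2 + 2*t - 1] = 12*t^2 - 2*t + 2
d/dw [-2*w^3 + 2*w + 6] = 2 - 6*w^2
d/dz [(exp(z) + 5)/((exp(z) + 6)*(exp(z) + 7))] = (-exp(2*z) - 10*exp(z) - 23)*exp(z)/(exp(4*z) + 26*exp(3*z) + 253*exp(2*z) + 1092*exp(z) + 1764)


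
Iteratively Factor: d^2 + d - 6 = (d + 3)*(d - 2)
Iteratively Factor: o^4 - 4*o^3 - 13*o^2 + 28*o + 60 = (o + 2)*(o^3 - 6*o^2 - o + 30) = (o - 5)*(o + 2)*(o^2 - o - 6) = (o - 5)*(o - 3)*(o + 2)*(o + 2)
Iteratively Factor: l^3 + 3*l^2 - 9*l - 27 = (l + 3)*(l^2 - 9) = (l - 3)*(l + 3)*(l + 3)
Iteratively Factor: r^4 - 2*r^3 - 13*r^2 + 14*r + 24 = (r + 3)*(r^3 - 5*r^2 + 2*r + 8) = (r - 4)*(r + 3)*(r^2 - r - 2) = (r - 4)*(r - 2)*(r + 3)*(r + 1)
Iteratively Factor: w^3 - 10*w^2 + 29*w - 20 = (w - 5)*(w^2 - 5*w + 4) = (w - 5)*(w - 1)*(w - 4)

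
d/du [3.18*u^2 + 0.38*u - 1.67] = 6.36*u + 0.38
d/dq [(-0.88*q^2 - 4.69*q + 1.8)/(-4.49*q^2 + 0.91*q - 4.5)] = (-21.8589*q^2 + 24.084*q + 19.467)/(20.1601*q^4 - 8.1718*q^3 + 41.2381*q^2 - 8.19*q + 20.25)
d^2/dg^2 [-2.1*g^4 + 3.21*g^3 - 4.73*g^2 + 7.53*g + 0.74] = -25.2*g^2 + 19.26*g - 9.46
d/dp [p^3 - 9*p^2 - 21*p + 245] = 3*p^2 - 18*p - 21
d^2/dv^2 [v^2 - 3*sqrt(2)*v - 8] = 2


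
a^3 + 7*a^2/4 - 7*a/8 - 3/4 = (a - 3/4)*(a + 1/2)*(a + 2)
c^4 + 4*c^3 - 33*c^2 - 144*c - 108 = (c - 6)*(c + 1)*(c + 3)*(c + 6)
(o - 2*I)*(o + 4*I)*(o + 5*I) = o^3 + 7*I*o^2 - 2*o + 40*I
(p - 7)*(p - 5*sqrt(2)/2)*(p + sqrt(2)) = p^3 - 7*p^2 - 3*sqrt(2)*p^2/2 - 5*p + 21*sqrt(2)*p/2 + 35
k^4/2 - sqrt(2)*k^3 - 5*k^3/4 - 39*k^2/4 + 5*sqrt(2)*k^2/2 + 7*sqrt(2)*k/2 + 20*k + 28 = (k/2 + sqrt(2))*(k - 7/2)*(k + 1)*(k - 4*sqrt(2))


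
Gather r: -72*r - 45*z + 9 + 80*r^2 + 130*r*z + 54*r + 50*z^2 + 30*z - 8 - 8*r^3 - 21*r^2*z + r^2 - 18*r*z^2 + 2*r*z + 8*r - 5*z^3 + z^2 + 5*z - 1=-8*r^3 + r^2*(81 - 21*z) + r*(-18*z^2 + 132*z - 10) - 5*z^3 + 51*z^2 - 10*z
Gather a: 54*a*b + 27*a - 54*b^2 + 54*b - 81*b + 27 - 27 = a*(54*b + 27) - 54*b^2 - 27*b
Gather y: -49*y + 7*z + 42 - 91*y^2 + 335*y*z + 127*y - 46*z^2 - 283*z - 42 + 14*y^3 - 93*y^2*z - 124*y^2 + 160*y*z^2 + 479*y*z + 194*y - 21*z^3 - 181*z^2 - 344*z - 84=14*y^3 + y^2*(-93*z - 215) + y*(160*z^2 + 814*z + 272) - 21*z^3 - 227*z^2 - 620*z - 84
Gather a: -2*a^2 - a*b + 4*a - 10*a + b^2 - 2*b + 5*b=-2*a^2 + a*(-b - 6) + b^2 + 3*b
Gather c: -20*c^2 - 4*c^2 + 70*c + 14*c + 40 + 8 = -24*c^2 + 84*c + 48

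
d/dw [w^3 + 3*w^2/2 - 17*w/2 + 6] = 3*w^2 + 3*w - 17/2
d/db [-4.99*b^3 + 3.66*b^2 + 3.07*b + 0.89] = -14.97*b^2 + 7.32*b + 3.07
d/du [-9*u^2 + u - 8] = 1 - 18*u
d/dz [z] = 1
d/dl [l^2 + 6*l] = 2*l + 6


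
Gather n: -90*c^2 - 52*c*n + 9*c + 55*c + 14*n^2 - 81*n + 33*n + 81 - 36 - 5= -90*c^2 + 64*c + 14*n^2 + n*(-52*c - 48) + 40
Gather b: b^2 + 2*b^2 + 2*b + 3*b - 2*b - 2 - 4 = 3*b^2 + 3*b - 6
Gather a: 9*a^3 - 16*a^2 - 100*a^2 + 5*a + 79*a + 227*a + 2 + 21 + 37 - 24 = 9*a^3 - 116*a^2 + 311*a + 36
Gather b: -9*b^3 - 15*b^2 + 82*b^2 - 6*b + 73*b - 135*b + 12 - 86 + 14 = -9*b^3 + 67*b^2 - 68*b - 60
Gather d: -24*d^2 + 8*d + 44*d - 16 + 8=-24*d^2 + 52*d - 8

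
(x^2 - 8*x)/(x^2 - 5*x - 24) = x/(x + 3)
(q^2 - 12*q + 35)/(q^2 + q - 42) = (q^2 - 12*q + 35)/(q^2 + q - 42)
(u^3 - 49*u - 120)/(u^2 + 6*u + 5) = (u^2 - 5*u - 24)/(u + 1)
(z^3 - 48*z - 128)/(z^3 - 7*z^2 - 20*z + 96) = (z + 4)/(z - 3)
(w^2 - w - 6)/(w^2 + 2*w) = (w - 3)/w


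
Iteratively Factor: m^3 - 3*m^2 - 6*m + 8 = (m - 1)*(m^2 - 2*m - 8) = (m - 4)*(m - 1)*(m + 2)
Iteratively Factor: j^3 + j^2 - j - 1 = (j - 1)*(j^2 + 2*j + 1) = (j - 1)*(j + 1)*(j + 1)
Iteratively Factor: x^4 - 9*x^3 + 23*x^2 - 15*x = (x - 1)*(x^3 - 8*x^2 + 15*x) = x*(x - 1)*(x^2 - 8*x + 15) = x*(x - 5)*(x - 1)*(x - 3)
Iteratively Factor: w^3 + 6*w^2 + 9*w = (w + 3)*(w^2 + 3*w) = w*(w + 3)*(w + 3)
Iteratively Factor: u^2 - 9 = (u - 3)*(u + 3)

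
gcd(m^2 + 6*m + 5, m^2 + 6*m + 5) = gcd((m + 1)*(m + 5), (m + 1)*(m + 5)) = m^2 + 6*m + 5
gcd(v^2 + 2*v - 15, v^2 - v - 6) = v - 3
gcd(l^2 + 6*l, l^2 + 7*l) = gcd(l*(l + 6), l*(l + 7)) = l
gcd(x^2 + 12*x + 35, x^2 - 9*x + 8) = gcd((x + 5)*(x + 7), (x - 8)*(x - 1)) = 1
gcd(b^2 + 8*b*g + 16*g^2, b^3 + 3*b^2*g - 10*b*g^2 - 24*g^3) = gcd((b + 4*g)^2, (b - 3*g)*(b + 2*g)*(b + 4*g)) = b + 4*g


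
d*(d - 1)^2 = d^3 - 2*d^2 + d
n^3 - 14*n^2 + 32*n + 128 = (n - 8)^2*(n + 2)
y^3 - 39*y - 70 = (y - 7)*(y + 2)*(y + 5)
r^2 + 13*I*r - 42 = (r + 6*I)*(r + 7*I)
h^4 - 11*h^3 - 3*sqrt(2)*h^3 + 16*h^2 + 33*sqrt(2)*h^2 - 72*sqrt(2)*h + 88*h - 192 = (h - 8)*(h - 3)*(h - 4*sqrt(2))*(h + sqrt(2))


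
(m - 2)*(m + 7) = m^2 + 5*m - 14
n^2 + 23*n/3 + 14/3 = (n + 2/3)*(n + 7)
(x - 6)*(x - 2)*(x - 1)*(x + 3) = x^4 - 6*x^3 - 7*x^2 + 48*x - 36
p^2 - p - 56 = (p - 8)*(p + 7)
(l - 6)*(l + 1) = l^2 - 5*l - 6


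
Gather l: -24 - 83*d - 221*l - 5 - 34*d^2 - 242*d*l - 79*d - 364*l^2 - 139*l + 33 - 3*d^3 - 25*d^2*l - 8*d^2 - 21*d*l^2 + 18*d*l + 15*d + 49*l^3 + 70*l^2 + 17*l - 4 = -3*d^3 - 42*d^2 - 147*d + 49*l^3 + l^2*(-21*d - 294) + l*(-25*d^2 - 224*d - 343)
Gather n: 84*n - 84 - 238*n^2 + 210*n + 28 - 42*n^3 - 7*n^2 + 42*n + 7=-42*n^3 - 245*n^2 + 336*n - 49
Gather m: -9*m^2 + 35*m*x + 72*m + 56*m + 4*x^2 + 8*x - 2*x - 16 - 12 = -9*m^2 + m*(35*x + 128) + 4*x^2 + 6*x - 28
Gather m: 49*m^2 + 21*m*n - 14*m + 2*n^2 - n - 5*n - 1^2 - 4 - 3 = 49*m^2 + m*(21*n - 14) + 2*n^2 - 6*n - 8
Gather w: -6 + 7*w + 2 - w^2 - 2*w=-w^2 + 5*w - 4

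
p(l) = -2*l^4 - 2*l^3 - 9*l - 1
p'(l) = -8*l^3 - 6*l^2 - 9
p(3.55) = -440.07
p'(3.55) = -442.53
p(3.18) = -298.46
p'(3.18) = -326.93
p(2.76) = -183.94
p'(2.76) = -222.90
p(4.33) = -905.38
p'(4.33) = -770.96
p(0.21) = -2.91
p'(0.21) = -9.34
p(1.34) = -24.32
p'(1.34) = -39.02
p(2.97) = -235.74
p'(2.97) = -271.51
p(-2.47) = -23.07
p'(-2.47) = 74.95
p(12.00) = -45037.00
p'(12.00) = -14697.00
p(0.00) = -1.00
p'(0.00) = -9.00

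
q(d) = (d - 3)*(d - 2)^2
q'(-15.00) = 901.00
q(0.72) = -3.74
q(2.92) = -0.07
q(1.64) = -0.18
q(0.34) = -7.33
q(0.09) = -10.62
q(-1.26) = -45.27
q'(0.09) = 14.76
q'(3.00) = 1.00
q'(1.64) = 1.11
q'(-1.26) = 38.40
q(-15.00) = -5202.00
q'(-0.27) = 20.00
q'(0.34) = 11.59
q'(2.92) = 0.70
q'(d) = (d - 3)*(2*d - 4) + (d - 2)^2 = (d - 2)*(3*d - 8)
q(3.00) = 0.00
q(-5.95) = -565.66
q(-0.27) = -16.85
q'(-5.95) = 205.51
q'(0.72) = 7.48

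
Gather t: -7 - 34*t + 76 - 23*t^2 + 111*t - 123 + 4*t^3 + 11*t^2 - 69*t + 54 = 4*t^3 - 12*t^2 + 8*t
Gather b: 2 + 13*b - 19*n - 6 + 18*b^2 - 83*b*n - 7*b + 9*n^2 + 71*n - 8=18*b^2 + b*(6 - 83*n) + 9*n^2 + 52*n - 12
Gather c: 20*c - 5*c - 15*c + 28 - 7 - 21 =0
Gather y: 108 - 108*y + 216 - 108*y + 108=432 - 216*y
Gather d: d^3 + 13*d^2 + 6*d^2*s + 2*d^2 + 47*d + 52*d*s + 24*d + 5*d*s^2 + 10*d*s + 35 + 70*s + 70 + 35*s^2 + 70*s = d^3 + d^2*(6*s + 15) + d*(5*s^2 + 62*s + 71) + 35*s^2 + 140*s + 105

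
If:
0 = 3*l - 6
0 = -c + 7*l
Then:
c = 14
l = 2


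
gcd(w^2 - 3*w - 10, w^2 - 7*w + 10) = w - 5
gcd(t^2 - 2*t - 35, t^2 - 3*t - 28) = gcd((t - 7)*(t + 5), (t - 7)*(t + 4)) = t - 7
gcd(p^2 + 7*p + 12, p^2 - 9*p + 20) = 1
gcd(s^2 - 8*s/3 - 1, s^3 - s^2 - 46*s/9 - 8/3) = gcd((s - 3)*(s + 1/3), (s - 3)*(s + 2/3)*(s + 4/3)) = s - 3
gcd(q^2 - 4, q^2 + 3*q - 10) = q - 2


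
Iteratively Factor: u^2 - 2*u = (u - 2)*(u)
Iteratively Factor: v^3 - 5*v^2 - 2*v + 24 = (v - 3)*(v^2 - 2*v - 8) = (v - 3)*(v + 2)*(v - 4)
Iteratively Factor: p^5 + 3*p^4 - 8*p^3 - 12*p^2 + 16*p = (p - 1)*(p^4 + 4*p^3 - 4*p^2 - 16*p) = (p - 1)*(p + 4)*(p^3 - 4*p) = p*(p - 1)*(p + 4)*(p^2 - 4) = p*(p - 2)*(p - 1)*(p + 4)*(p + 2)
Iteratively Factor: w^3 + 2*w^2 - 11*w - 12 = (w + 4)*(w^2 - 2*w - 3) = (w + 1)*(w + 4)*(w - 3)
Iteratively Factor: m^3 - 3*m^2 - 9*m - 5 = (m - 5)*(m^2 + 2*m + 1) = (m - 5)*(m + 1)*(m + 1)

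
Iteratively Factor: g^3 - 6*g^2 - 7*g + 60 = (g + 3)*(g^2 - 9*g + 20) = (g - 4)*(g + 3)*(g - 5)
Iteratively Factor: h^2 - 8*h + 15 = (h - 3)*(h - 5)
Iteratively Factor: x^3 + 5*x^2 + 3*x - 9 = (x - 1)*(x^2 + 6*x + 9) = (x - 1)*(x + 3)*(x + 3)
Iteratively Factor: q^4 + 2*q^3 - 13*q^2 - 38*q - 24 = (q + 2)*(q^3 - 13*q - 12) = (q + 2)*(q + 3)*(q^2 - 3*q - 4) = (q + 1)*(q + 2)*(q + 3)*(q - 4)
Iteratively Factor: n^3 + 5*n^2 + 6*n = (n + 2)*(n^2 + 3*n) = n*(n + 2)*(n + 3)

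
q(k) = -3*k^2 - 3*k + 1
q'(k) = -6*k - 3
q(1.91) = -15.67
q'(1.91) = -14.46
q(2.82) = -31.32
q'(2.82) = -19.92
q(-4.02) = -35.42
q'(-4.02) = 21.12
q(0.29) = -0.12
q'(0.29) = -4.74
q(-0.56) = 1.74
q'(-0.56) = 0.36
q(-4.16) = -38.44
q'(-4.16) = 21.96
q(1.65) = -12.12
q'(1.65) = -12.90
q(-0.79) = 1.50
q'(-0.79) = 1.74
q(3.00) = -35.00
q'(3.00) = -21.00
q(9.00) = -269.00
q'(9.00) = -57.00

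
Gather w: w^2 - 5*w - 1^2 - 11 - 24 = w^2 - 5*w - 36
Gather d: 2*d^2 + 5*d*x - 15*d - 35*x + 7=2*d^2 + d*(5*x - 15) - 35*x + 7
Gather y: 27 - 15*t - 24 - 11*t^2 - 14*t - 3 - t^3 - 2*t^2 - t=-t^3 - 13*t^2 - 30*t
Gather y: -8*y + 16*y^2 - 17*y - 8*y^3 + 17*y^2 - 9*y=-8*y^3 + 33*y^2 - 34*y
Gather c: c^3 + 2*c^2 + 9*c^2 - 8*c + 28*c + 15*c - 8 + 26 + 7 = c^3 + 11*c^2 + 35*c + 25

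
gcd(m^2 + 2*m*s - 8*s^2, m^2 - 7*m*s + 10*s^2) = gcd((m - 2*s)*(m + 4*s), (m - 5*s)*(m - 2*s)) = -m + 2*s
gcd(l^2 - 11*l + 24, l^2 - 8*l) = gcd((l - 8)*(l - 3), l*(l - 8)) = l - 8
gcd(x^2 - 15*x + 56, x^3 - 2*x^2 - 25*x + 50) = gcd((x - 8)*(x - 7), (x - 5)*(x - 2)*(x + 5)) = 1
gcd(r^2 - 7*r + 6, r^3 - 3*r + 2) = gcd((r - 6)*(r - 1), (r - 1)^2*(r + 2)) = r - 1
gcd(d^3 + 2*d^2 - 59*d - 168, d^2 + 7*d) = d + 7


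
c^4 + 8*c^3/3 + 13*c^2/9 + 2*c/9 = c*(c + 1/3)^2*(c + 2)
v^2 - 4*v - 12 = (v - 6)*(v + 2)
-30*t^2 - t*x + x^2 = (-6*t + x)*(5*t + x)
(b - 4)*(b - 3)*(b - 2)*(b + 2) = b^4 - 7*b^3 + 8*b^2 + 28*b - 48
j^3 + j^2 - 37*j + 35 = (j - 5)*(j - 1)*(j + 7)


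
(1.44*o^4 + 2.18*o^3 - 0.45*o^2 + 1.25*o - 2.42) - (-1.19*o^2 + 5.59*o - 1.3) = 1.44*o^4 + 2.18*o^3 + 0.74*o^2 - 4.34*o - 1.12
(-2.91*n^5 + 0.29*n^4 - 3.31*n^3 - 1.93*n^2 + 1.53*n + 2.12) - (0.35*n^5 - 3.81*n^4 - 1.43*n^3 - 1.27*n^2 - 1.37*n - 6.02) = -3.26*n^5 + 4.1*n^4 - 1.88*n^3 - 0.66*n^2 + 2.9*n + 8.14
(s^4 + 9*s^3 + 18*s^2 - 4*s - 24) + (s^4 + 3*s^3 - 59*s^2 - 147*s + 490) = 2*s^4 + 12*s^3 - 41*s^2 - 151*s + 466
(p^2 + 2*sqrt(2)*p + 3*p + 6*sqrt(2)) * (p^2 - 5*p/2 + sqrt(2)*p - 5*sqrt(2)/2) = p^4 + p^3/2 + 3*sqrt(2)*p^3 - 7*p^2/2 + 3*sqrt(2)*p^2/2 - 45*sqrt(2)*p/2 + 2*p - 30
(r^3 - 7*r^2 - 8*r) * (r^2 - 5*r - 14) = r^5 - 12*r^4 + 13*r^3 + 138*r^2 + 112*r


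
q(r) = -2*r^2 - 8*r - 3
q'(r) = -4*r - 8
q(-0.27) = -0.99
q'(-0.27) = -6.92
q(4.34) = -75.39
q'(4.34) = -25.36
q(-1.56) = 4.61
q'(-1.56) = -1.76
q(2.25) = -31.12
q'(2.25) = -17.00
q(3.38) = -52.89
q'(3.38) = -21.52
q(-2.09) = 4.98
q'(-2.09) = 0.36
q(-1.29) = 3.99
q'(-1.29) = -2.84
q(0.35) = -6.04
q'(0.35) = -9.40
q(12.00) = -387.00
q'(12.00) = -56.00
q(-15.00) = -333.00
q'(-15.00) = 52.00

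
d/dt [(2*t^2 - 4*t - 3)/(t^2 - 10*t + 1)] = 2*(-8*t^2 + 5*t - 17)/(t^4 - 20*t^3 + 102*t^2 - 20*t + 1)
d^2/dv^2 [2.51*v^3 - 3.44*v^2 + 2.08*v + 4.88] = 15.06*v - 6.88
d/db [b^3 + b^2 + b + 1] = 3*b^2 + 2*b + 1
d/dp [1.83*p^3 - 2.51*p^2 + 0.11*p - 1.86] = 5.49*p^2 - 5.02*p + 0.11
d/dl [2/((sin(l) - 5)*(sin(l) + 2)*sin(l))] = 2*(-3*cos(l) + 6/tan(l) + 10*cos(l)/sin(l)^2)/((sin(l) - 5)^2*(sin(l) + 2)^2)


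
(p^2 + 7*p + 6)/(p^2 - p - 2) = (p + 6)/(p - 2)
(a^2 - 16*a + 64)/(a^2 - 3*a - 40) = (a - 8)/(a + 5)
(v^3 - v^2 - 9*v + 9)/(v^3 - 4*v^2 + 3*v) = (v + 3)/v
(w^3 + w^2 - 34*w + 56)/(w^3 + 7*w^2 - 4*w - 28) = (w - 4)/(w + 2)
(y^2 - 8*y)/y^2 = (y - 8)/y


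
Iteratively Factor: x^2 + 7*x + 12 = (x + 3)*(x + 4)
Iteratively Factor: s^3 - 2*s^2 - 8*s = (s - 4)*(s^2 + 2*s) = (s - 4)*(s + 2)*(s)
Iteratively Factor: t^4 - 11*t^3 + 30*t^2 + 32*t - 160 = (t - 4)*(t^3 - 7*t^2 + 2*t + 40) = (t - 5)*(t - 4)*(t^2 - 2*t - 8) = (t - 5)*(t - 4)^2*(t + 2)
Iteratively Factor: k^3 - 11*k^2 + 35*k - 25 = (k - 1)*(k^2 - 10*k + 25) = (k - 5)*(k - 1)*(k - 5)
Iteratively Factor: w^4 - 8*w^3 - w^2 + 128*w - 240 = (w - 3)*(w^3 - 5*w^2 - 16*w + 80) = (w - 5)*(w - 3)*(w^2 - 16) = (w - 5)*(w - 3)*(w + 4)*(w - 4)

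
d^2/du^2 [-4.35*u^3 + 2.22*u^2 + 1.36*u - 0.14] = 4.44 - 26.1*u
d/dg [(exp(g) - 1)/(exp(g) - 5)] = -4*exp(g)/(exp(g) - 5)^2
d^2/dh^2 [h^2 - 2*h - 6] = 2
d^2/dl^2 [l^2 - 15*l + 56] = 2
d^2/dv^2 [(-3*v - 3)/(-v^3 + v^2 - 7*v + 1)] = 6*((v + 1)*(3*v^2 - 2*v + 7)^2 + (-3*v^2 + 2*v - (v + 1)*(3*v - 1) - 7)*(v^3 - v^2 + 7*v - 1))/(v^3 - v^2 + 7*v - 1)^3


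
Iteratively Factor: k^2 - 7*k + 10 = (k - 5)*(k - 2)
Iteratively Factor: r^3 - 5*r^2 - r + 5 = (r + 1)*(r^2 - 6*r + 5) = (r - 5)*(r + 1)*(r - 1)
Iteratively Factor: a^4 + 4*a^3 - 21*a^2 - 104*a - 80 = (a + 4)*(a^3 - 21*a - 20) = (a - 5)*(a + 4)*(a^2 + 5*a + 4) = (a - 5)*(a + 1)*(a + 4)*(a + 4)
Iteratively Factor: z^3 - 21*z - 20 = (z + 4)*(z^2 - 4*z - 5) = (z - 5)*(z + 4)*(z + 1)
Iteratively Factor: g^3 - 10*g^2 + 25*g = (g)*(g^2 - 10*g + 25) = g*(g - 5)*(g - 5)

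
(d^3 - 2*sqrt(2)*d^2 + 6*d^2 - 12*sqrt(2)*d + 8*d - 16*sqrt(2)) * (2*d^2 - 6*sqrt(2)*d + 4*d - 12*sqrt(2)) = 2*d^5 - 10*sqrt(2)*d^4 + 16*d^4 - 80*sqrt(2)*d^3 + 64*d^3 - 200*sqrt(2)*d^2 + 224*d^2 - 160*sqrt(2)*d + 480*d + 384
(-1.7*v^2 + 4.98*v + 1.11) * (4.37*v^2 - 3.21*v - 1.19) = -7.429*v^4 + 27.2196*v^3 - 9.1121*v^2 - 9.4893*v - 1.3209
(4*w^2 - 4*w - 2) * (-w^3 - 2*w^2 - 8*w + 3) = -4*w^5 - 4*w^4 - 22*w^3 + 48*w^2 + 4*w - 6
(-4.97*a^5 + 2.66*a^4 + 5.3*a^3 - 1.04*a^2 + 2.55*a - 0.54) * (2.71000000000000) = -13.4687*a^5 + 7.2086*a^4 + 14.363*a^3 - 2.8184*a^2 + 6.9105*a - 1.4634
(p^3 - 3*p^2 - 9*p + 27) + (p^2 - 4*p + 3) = p^3 - 2*p^2 - 13*p + 30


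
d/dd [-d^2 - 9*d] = -2*d - 9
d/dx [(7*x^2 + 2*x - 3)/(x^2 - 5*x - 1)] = (-37*x^2 - 8*x - 17)/(x^4 - 10*x^3 + 23*x^2 + 10*x + 1)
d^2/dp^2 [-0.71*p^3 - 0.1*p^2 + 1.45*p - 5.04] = -4.26*p - 0.2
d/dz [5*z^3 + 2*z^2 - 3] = z*(15*z + 4)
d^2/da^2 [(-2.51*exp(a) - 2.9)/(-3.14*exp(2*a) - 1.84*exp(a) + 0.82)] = (24.747596*exp(4*a) + 99.869584*exp(3*a) + 89.041608*exp(2*a) + 43.473008*exp(a) + 6.063244)*exp(a)/(30.959144*exp(6*a) + 54.424992*exp(5*a) + 7.637736*exp(4*a) - 22.196288*exp(3*a) - 1.994568*exp(2*a) + 3.711648*exp(a) - 0.551368)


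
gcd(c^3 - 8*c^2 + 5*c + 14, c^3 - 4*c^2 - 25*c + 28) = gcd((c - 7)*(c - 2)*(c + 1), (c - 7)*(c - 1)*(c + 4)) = c - 7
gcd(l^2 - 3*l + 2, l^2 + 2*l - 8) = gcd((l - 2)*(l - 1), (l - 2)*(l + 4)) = l - 2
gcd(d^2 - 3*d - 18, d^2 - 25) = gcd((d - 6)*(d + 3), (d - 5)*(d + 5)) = 1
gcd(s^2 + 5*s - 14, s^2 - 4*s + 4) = s - 2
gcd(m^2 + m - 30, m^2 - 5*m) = m - 5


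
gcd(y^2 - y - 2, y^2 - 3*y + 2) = y - 2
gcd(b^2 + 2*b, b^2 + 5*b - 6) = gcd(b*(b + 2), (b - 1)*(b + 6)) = 1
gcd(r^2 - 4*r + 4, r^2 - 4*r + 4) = r^2 - 4*r + 4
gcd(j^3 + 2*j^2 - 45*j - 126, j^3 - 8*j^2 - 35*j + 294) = j^2 - j - 42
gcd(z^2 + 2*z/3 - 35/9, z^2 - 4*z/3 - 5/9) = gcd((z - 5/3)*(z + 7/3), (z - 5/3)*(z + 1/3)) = z - 5/3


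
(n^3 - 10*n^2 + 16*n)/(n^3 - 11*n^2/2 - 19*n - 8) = 2*n*(n - 2)/(2*n^2 + 5*n + 2)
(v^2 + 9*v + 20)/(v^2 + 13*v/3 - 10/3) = 3*(v + 4)/(3*v - 2)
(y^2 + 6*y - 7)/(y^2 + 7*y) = (y - 1)/y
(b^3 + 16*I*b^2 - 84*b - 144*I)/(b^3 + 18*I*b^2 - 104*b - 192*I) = (b + 6*I)/(b + 8*I)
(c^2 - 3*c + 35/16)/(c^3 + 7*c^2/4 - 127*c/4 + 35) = (c - 7/4)/(c^2 + 3*c - 28)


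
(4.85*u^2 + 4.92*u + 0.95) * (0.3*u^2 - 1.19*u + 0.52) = 1.455*u^4 - 4.2955*u^3 - 3.0478*u^2 + 1.4279*u + 0.494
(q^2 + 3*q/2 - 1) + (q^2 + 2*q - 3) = 2*q^2 + 7*q/2 - 4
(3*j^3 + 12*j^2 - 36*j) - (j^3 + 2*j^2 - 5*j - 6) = 2*j^3 + 10*j^2 - 31*j + 6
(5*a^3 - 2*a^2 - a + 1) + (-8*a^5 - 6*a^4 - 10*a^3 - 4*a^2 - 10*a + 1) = -8*a^5 - 6*a^4 - 5*a^3 - 6*a^2 - 11*a + 2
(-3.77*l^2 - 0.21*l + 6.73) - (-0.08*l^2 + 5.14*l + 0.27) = -3.69*l^2 - 5.35*l + 6.46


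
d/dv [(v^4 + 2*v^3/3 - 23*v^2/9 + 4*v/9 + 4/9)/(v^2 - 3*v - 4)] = (18*v^5 - 75*v^4 - 180*v^3 - 7*v^2 + 176*v - 4)/(9*(v^4 - 6*v^3 + v^2 + 24*v + 16))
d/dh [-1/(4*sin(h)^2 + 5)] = 4*sin(2*h)/(7 - 2*cos(2*h))^2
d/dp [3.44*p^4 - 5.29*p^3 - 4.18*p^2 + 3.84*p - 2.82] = 13.76*p^3 - 15.87*p^2 - 8.36*p + 3.84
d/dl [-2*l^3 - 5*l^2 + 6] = 2*l*(-3*l - 5)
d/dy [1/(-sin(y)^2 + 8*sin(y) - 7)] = 2*(sin(y) - 4)*cos(y)/(sin(y)^2 - 8*sin(y) + 7)^2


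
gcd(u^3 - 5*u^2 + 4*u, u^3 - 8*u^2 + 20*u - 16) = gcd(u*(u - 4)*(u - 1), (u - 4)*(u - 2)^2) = u - 4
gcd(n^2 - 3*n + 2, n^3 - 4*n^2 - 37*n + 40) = n - 1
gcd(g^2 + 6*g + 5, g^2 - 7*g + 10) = 1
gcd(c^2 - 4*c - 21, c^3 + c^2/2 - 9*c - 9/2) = c + 3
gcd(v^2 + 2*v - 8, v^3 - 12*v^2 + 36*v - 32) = v - 2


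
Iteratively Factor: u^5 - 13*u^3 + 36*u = (u)*(u^4 - 13*u^2 + 36) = u*(u - 2)*(u^3 + 2*u^2 - 9*u - 18) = u*(u - 2)*(u + 3)*(u^2 - u - 6) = u*(u - 2)*(u + 2)*(u + 3)*(u - 3)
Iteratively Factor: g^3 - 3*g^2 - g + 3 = (g - 3)*(g^2 - 1) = (g - 3)*(g + 1)*(g - 1)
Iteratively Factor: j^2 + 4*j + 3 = (j + 1)*(j + 3)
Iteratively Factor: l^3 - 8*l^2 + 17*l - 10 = (l - 5)*(l^2 - 3*l + 2) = (l - 5)*(l - 1)*(l - 2)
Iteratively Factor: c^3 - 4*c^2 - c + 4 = (c - 1)*(c^2 - 3*c - 4) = (c - 4)*(c - 1)*(c + 1)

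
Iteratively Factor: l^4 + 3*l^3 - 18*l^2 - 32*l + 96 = (l + 4)*(l^3 - l^2 - 14*l + 24) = (l - 2)*(l + 4)*(l^2 + l - 12) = (l - 2)*(l + 4)^2*(l - 3)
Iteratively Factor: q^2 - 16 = (q - 4)*(q + 4)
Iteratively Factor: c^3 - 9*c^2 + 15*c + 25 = (c + 1)*(c^2 - 10*c + 25) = (c - 5)*(c + 1)*(c - 5)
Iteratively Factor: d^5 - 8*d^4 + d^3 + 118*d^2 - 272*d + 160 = (d - 5)*(d^4 - 3*d^3 - 14*d^2 + 48*d - 32) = (d - 5)*(d - 2)*(d^3 - d^2 - 16*d + 16) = (d - 5)*(d - 2)*(d + 4)*(d^2 - 5*d + 4) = (d - 5)*(d - 2)*(d - 1)*(d + 4)*(d - 4)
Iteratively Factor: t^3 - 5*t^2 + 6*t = (t)*(t^2 - 5*t + 6) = t*(t - 3)*(t - 2)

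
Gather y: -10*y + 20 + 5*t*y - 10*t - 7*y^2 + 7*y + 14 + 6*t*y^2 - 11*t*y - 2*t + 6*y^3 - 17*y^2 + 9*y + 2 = -12*t + 6*y^3 + y^2*(6*t - 24) + y*(6 - 6*t) + 36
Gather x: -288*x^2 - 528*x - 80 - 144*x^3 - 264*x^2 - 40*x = -144*x^3 - 552*x^2 - 568*x - 80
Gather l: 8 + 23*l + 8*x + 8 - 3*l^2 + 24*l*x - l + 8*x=-3*l^2 + l*(24*x + 22) + 16*x + 16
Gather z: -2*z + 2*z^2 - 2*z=2*z^2 - 4*z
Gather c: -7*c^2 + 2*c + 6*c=-7*c^2 + 8*c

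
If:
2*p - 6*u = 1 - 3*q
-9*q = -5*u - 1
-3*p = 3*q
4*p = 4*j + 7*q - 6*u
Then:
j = -59/196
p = -1/49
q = 1/49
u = -8/49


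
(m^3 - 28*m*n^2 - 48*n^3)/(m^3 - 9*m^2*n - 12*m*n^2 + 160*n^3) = (m^2 - 4*m*n - 12*n^2)/(m^2 - 13*m*n + 40*n^2)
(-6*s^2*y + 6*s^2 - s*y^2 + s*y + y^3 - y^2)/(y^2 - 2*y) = (-6*s^2*y + 6*s^2 - s*y^2 + s*y + y^3 - y^2)/(y*(y - 2))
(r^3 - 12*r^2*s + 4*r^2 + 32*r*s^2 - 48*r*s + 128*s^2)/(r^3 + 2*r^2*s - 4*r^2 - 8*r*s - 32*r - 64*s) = (r^2 - 12*r*s + 32*s^2)/(r^2 + 2*r*s - 8*r - 16*s)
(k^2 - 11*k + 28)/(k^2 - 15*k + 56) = (k - 4)/(k - 8)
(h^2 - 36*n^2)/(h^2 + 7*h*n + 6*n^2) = (h - 6*n)/(h + n)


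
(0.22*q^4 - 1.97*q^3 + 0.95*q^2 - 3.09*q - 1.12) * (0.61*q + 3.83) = 0.1342*q^5 - 0.3591*q^4 - 6.9656*q^3 + 1.7536*q^2 - 12.5179*q - 4.2896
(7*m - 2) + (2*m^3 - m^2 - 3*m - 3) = 2*m^3 - m^2 + 4*m - 5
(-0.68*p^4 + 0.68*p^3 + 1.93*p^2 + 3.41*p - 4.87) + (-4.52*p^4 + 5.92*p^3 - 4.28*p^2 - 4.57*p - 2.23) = -5.2*p^4 + 6.6*p^3 - 2.35*p^2 - 1.16*p - 7.1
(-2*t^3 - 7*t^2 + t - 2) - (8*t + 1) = -2*t^3 - 7*t^2 - 7*t - 3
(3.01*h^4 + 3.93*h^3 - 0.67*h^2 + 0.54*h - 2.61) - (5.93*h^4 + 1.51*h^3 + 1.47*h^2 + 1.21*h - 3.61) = -2.92*h^4 + 2.42*h^3 - 2.14*h^2 - 0.67*h + 1.0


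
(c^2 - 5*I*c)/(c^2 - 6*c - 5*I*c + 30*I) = c/(c - 6)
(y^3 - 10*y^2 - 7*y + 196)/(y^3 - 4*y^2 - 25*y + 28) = (y - 7)/(y - 1)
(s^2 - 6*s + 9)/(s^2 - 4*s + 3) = (s - 3)/(s - 1)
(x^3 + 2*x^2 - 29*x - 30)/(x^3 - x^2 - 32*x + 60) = (x + 1)/(x - 2)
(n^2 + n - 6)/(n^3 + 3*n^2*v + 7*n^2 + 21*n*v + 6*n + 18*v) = (n^2 + n - 6)/(n^3 + 3*n^2*v + 7*n^2 + 21*n*v + 6*n + 18*v)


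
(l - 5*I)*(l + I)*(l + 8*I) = l^3 + 4*I*l^2 + 37*l + 40*I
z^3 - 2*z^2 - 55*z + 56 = (z - 8)*(z - 1)*(z + 7)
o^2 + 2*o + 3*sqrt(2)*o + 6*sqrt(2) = (o + 2)*(o + 3*sqrt(2))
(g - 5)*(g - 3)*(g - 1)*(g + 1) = g^4 - 8*g^3 + 14*g^2 + 8*g - 15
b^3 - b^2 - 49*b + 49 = (b - 7)*(b - 1)*(b + 7)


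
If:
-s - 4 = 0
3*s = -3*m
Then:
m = 4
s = -4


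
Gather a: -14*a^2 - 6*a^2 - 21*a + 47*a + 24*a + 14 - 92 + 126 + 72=-20*a^2 + 50*a + 120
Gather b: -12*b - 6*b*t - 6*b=b*(-6*t - 18)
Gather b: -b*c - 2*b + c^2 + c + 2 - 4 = b*(-c - 2) + c^2 + c - 2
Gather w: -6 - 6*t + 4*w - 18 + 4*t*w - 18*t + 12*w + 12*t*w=-24*t + w*(16*t + 16) - 24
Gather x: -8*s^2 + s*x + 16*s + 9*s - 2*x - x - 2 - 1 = -8*s^2 + 25*s + x*(s - 3) - 3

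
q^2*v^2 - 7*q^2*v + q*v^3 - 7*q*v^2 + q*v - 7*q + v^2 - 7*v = (q + v)*(v - 7)*(q*v + 1)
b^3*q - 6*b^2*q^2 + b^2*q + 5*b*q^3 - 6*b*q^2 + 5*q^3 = (b - 5*q)*(b - q)*(b*q + q)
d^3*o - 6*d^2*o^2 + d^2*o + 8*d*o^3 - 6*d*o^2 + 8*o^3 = (d - 4*o)*(d - 2*o)*(d*o + o)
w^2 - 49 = (w - 7)*(w + 7)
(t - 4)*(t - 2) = t^2 - 6*t + 8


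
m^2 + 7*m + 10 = (m + 2)*(m + 5)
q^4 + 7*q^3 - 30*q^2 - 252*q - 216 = (q - 6)*(q + 1)*(q + 6)^2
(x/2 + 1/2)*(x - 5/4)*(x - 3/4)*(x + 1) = x^4/2 - 33*x^2/32 - x/16 + 15/32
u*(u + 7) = u^2 + 7*u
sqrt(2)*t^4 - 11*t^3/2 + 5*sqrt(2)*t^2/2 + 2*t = t*(t - 2*sqrt(2))*(t - sqrt(2))*(sqrt(2)*t + 1/2)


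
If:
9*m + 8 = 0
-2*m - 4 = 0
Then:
No Solution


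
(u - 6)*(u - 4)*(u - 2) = u^3 - 12*u^2 + 44*u - 48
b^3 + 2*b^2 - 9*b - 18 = (b - 3)*(b + 2)*(b + 3)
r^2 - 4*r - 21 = (r - 7)*(r + 3)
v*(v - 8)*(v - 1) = v^3 - 9*v^2 + 8*v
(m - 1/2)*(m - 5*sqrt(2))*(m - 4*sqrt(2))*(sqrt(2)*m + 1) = sqrt(2)*m^4 - 17*m^3 - sqrt(2)*m^3/2 + 17*m^2/2 + 31*sqrt(2)*m^2 - 31*sqrt(2)*m/2 + 40*m - 20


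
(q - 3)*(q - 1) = q^2 - 4*q + 3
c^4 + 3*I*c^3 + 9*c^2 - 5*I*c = c*(c - I)^2*(c + 5*I)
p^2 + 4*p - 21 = (p - 3)*(p + 7)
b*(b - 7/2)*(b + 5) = b^3 + 3*b^2/2 - 35*b/2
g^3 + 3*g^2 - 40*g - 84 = (g - 6)*(g + 2)*(g + 7)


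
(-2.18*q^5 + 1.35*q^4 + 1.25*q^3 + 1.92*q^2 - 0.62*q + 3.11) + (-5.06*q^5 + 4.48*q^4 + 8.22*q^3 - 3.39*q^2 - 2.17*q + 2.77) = -7.24*q^5 + 5.83*q^4 + 9.47*q^3 - 1.47*q^2 - 2.79*q + 5.88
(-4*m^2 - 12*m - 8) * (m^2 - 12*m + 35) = -4*m^4 + 36*m^3 - 4*m^2 - 324*m - 280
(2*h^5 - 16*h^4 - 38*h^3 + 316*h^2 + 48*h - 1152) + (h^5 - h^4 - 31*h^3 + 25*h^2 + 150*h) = 3*h^5 - 17*h^4 - 69*h^3 + 341*h^2 + 198*h - 1152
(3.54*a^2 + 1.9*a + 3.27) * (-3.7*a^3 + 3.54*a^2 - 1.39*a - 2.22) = -13.098*a^5 + 5.5016*a^4 - 10.2936*a^3 + 1.076*a^2 - 8.7633*a - 7.2594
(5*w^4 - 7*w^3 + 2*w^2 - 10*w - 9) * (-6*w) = -30*w^5 + 42*w^4 - 12*w^3 + 60*w^2 + 54*w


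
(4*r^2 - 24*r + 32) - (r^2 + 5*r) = 3*r^2 - 29*r + 32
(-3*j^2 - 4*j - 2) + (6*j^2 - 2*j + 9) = 3*j^2 - 6*j + 7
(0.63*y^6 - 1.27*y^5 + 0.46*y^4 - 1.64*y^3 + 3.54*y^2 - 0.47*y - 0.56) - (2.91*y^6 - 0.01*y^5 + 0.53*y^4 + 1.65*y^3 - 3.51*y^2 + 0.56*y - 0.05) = -2.28*y^6 - 1.26*y^5 - 0.07*y^4 - 3.29*y^3 + 7.05*y^2 - 1.03*y - 0.51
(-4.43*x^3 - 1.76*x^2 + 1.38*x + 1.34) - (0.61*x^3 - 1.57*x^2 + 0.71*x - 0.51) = -5.04*x^3 - 0.19*x^2 + 0.67*x + 1.85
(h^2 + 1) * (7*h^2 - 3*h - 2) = 7*h^4 - 3*h^3 + 5*h^2 - 3*h - 2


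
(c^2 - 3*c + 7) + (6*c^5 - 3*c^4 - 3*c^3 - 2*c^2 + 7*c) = 6*c^5 - 3*c^4 - 3*c^3 - c^2 + 4*c + 7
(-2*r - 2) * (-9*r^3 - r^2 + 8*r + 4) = 18*r^4 + 20*r^3 - 14*r^2 - 24*r - 8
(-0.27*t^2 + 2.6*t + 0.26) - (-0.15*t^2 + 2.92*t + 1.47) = -0.12*t^2 - 0.32*t - 1.21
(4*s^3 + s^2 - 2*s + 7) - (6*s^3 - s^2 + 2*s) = -2*s^3 + 2*s^2 - 4*s + 7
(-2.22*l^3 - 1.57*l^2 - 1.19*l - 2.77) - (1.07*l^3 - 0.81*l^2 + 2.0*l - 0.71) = -3.29*l^3 - 0.76*l^2 - 3.19*l - 2.06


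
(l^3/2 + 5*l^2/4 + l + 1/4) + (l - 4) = l^3/2 + 5*l^2/4 + 2*l - 15/4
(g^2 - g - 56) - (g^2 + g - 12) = -2*g - 44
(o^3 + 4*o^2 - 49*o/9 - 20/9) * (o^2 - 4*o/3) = o^5 + 8*o^4/3 - 97*o^3/9 + 136*o^2/27 + 80*o/27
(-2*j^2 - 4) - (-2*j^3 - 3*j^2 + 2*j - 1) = 2*j^3 + j^2 - 2*j - 3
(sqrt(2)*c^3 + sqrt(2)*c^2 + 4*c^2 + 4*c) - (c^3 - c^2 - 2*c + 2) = -c^3 + sqrt(2)*c^3 + sqrt(2)*c^2 + 5*c^2 + 6*c - 2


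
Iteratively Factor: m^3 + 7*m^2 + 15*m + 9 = (m + 1)*(m^2 + 6*m + 9) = (m + 1)*(m + 3)*(m + 3)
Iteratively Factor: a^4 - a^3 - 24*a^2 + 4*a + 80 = (a + 2)*(a^3 - 3*a^2 - 18*a + 40) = (a - 2)*(a + 2)*(a^2 - a - 20) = (a - 5)*(a - 2)*(a + 2)*(a + 4)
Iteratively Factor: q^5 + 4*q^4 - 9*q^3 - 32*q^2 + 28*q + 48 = (q + 3)*(q^4 + q^3 - 12*q^2 + 4*q + 16) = (q - 2)*(q + 3)*(q^3 + 3*q^2 - 6*q - 8) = (q - 2)^2*(q + 3)*(q^2 + 5*q + 4) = (q - 2)^2*(q + 3)*(q + 4)*(q + 1)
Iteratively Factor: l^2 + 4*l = (l)*(l + 4)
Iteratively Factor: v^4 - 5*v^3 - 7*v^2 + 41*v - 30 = (v + 3)*(v^3 - 8*v^2 + 17*v - 10) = (v - 5)*(v + 3)*(v^2 - 3*v + 2) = (v - 5)*(v - 2)*(v + 3)*(v - 1)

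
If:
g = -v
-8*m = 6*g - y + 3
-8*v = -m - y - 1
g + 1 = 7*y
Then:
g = -44/415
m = -116/415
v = 44/415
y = 53/415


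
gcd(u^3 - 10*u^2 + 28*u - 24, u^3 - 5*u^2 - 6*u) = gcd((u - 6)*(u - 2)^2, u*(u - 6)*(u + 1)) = u - 6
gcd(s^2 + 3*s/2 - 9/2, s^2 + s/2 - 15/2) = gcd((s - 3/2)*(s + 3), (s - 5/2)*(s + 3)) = s + 3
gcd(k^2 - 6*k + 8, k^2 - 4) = k - 2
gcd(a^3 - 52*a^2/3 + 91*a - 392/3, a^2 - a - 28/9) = a - 7/3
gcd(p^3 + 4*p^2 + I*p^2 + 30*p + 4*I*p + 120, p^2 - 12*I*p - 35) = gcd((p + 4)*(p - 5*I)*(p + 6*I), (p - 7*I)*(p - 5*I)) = p - 5*I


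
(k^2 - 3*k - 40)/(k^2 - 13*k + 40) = (k + 5)/(k - 5)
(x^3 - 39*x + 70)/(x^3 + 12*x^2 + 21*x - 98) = (x - 5)/(x + 7)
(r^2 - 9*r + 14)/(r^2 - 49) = (r - 2)/(r + 7)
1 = 1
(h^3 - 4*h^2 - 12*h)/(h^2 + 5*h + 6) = h*(h - 6)/(h + 3)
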